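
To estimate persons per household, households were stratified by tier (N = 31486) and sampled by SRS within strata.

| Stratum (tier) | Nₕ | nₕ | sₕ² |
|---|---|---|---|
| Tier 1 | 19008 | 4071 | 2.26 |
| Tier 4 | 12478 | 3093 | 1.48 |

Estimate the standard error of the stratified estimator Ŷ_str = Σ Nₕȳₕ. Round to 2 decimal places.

462.23

Var(Ŷ_str) = Σₕ Nₕ²(1 − fₕ)sₕ²/nₕ.
Tier 1: 19008²·(1 − 4071/19008)·2.26/4071 = 157618.48.
Tier 4: 12478²·(1 − 3093/12478)·1.48/3093 = 56035.216.
Sum = 213653.7.
SE = √(213653.7) = 462.23.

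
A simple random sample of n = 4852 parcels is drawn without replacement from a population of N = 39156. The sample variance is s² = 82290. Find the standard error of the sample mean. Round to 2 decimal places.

3.85

Under SRS without replacement, Var(ȳ) = (1 − f)·s²/n with f = n/N = 4852/39156 = 0.12391460.
Var(ȳ) = (1 − 0.12391460)·82290/4852 = 0.87608540·16.960016 = 14.858423.
SE(ȳ) = √(14.858423) = 3.85.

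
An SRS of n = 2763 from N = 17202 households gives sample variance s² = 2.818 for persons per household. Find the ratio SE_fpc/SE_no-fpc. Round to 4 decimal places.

f = n/N = 2763/17202 = 0.16062086.
SE_no-fpc = √(s²/n) = 0.031935966; SE_fpc = √((1−f)s²/n) = 0.029258977.
Ratio = √(1−f) = 0.91617637.

0.9162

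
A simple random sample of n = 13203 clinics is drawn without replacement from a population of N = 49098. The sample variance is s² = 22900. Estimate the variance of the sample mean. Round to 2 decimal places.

Under SRS without replacement, Var(ȳ) = (1 − f)·s²/n with f = n/N = 13203/49098 = 0.26891116.
Var(ȳ) = (1 − 0.26891116)·22900/13203 = 0.73108884·1.7344543 = 1.2680402.

1.27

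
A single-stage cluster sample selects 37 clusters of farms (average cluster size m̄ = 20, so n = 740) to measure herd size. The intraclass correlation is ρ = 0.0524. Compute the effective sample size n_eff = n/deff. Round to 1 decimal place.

deff = 1 + (20 − 1)·0.0524 = 1 + 0.9956 = 1.9956.
n_eff = 740 / 1.9956 = 370.8.

370.8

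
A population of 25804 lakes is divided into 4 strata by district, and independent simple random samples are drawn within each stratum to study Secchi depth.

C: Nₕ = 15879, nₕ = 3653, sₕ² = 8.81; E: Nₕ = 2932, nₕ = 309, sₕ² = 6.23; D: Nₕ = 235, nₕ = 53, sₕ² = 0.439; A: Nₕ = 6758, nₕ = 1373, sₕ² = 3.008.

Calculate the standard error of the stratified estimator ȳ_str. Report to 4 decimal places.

0.0325

Var(ȳ_str) = Σₕ Wₕ²(1 − fₕ)sₕ²/nₕ with Wₕ = Nₕ/N, N = 25804.
C: Wₕ = 0.61536971; term = 0.61536971²·(1 − 0.23005227)·8.81/3653 = 7.0316899 × 10^-4.
E: Wₕ = 0.11362579; term = 0.11362579²·(1 − 0.10538881)·6.23/309 = 2.3287226 × 10^-4.
D: Wₕ = 0.00910712; term = 0.00910712²·(1 − 0.22553191)·0.439/53 = 5.320517 × 10^-7.
A: Wₕ = 0.26189738; term = 0.26189738²·(1 − 0.20316662)·3.008/1373 = 1.1973941 × 10^-4.
Sum = 0.0010563127.
SE = √(0.0010563127) = 0.0325.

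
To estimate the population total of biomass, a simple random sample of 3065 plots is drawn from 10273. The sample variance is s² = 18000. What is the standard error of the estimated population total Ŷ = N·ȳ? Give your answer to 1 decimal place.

20853.4

Var(Ŷ) = N²·Var(ȳ) = N²·(1 − n/N)·s²/n.
f = 3065/10273 = 0.29835491; Var(ȳ) = 0.70164509·18000/3065 = 4.1205911.
Var(Ŷ) = 10273² · 4.1205911 = 4.3486464 × 10^8.
SE(Ŷ) = √(4.3486464 × 10^8) = 20853.4.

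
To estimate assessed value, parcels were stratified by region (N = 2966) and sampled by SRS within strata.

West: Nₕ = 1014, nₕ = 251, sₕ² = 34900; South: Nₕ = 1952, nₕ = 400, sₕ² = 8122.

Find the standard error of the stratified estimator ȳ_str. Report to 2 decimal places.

4.38

Var(ȳ_str) = Σₕ Wₕ²(1 − fₕ)sₕ²/nₕ with Wₕ = Nₕ/N, N = 2966.
West: Wₕ = 0.34187458; term = 0.34187458²·(1 − 0.24753452)·34900/251 = 12.228464.
South: Wₕ = 0.65812542; term = 0.65812542²·(1 − 0.20491803)·8122/400 = 6.9924961.
Sum = 19.22096.
SE = √(19.22096) = 4.38.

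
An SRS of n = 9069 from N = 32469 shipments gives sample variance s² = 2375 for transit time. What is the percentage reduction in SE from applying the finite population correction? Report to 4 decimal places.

15.1067

f = n/N = 9069/32469 = 0.27931258.
SE_no-fpc = √(s²/n) = 0.51174323; SE_fpc = √((1−f)s²/n) = 0.43443577.
Ratio = √(1−f) = 0.84893311. Reduction = 100·(1 − 0.84893311) = 15.1067%.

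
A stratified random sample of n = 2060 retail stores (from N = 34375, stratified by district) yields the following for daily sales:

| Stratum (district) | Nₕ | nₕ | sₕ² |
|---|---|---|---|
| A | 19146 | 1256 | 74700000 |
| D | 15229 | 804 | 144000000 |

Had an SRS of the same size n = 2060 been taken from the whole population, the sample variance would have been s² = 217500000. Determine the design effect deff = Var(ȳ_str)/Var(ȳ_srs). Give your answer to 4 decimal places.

0.5092

Var(ȳ_str) = Σ Wₕ²(1−fₕ)sₕ²/nₕ with Wₕ = Nₕ/34375:
  A: (19146/34375)²·(1−1256/19146)·74700000/1256 = 17239.868
  D: (15229/34375)²·(1−804/15229)·144000000/804 = 33297.24
  → Var(ȳ_str) = 50537.108.
Var(ȳ_srs) = (1 − 2060/34375)·217500000/2060 = 99255.252.
deff = 50537.108 / 99255.252 = 0.5092.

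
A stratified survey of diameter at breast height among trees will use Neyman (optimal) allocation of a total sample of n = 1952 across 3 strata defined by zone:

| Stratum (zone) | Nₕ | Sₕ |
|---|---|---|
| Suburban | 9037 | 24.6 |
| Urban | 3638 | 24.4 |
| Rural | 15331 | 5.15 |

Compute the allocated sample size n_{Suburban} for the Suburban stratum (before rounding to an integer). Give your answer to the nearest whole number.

Neyman allocation: nₕ = n·NₕSₕ / Σⱼ NⱼSⱼ.
Σ NⱼSⱼ = 9037·24.6 + 3638·24.4 + 15331·5.15 = 390032.05.
n_{Suburban} = 1952·9037·24.6 / 390032.05 = 1113.

1113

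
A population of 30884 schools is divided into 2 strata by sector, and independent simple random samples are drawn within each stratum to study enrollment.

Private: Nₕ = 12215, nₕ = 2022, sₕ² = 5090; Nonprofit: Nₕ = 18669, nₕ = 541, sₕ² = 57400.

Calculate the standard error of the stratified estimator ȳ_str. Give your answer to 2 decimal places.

6.16

Var(ȳ_str) = Σₕ Wₕ²(1 − fₕ)sₕ²/nₕ with Wₕ = Nₕ/N, N = 30884.
Private: Wₕ = 0.39551224; term = 0.39551224²·(1 − 0.16553418)·5090/2022 = 0.32859809.
Nonprofit: Wₕ = 0.60448776; term = 0.60448776²·(1 − 0.02897852)·57400/541 = 37.64597.
Sum = 37.974568.
SE = √(37.974568) = 6.16.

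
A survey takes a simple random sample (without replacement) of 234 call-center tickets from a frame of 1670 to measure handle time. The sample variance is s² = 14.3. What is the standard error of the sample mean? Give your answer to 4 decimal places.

0.2292

Under SRS without replacement, Var(ȳ) = (1 − f)·s²/n with f = n/N = 234/1670 = 0.14011976.
Var(ȳ) = (1 − 0.14011976)·14.3/234 = 0.85988024·0.061111111 = 0.052548237.
SE(ȳ) = √(0.052548237) = 0.2292.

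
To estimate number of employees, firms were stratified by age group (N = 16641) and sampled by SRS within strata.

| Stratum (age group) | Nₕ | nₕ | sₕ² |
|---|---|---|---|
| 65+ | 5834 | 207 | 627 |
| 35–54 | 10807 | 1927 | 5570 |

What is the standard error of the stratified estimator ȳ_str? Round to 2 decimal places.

Var(ȳ_str) = Σₕ Wₕ²(1 − fₕ)sₕ²/nₕ with Wₕ = Nₕ/N, N = 16641.
65+: Wₕ = 0.35057989; term = 0.35057989²·(1 − 0.03548166)·627/207 = 0.35907213.
35–54: Wₕ = 0.64942011; term = 0.64942011²·(1 − 0.17831035)·5570/1927 = 1.0016887.
Sum = 1.3607608.
SE = √(1.3607608) = 1.17.

1.17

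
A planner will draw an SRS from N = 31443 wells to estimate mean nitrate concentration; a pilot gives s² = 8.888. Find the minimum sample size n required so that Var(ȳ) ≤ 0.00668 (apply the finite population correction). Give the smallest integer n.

1277

Without fpc, n₀ = s²/D = 8.888/0.00668 = 1330.5389.
With fpc, (1 − n/N)·s²/n ≤ D requires n ≥ n₀/(1 + n₀/N) = 1330.5389/(1 + 1330.5389/31443) = 1276.5217.
Rounding up, n = 1277.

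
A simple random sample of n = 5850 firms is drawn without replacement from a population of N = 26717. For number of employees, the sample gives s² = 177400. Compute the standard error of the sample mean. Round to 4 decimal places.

Under SRS without replacement, Var(ȳ) = (1 − f)·s²/n with f = n/N = 5850/26717 = 0.21896171.
Var(ȳ) = (1 − 0.21896171)·177400/5850 = 0.78103829·30.324786 = 23.684819.
SE(ȳ) = √(23.684819) = 4.8667.

4.8667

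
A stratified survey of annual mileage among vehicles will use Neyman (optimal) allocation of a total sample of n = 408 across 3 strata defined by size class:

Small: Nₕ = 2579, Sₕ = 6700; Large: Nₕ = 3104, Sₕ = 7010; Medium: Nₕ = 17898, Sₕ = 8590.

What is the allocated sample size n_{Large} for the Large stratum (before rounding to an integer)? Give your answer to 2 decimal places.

Neyman allocation: nₕ = n·NₕSₕ / Σⱼ NⱼSⱼ.
Σ NⱼSⱼ = 2579·6700 + 3104·7010 + 17898·8590 = 1.9278216 × 10^8.
n_{Large} = 408·3104·7010 / (1.9278216 × 10^8) = 46.05.

46.05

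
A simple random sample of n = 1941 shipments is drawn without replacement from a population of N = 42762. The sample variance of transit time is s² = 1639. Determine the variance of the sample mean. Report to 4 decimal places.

Under SRS without replacement, Var(ȳ) = (1 − f)·s²/n with f = n/N = 1941/42762 = 0.04539077.
Var(ȳ) = (1 − 0.04539077)·1639/1941 = 0.95460923·0.8444101 = 0.80608168.

0.8061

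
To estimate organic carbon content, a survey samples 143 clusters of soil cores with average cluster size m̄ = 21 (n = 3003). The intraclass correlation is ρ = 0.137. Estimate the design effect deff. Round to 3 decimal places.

3.740

deff = 1 + (21 − 1)·0.137 = 1 + 2.74 = 3.74.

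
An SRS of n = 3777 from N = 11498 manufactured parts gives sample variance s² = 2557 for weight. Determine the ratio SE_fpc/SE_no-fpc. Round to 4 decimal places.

f = n/N = 3777/11498 = 0.32849191.
SE_no-fpc = √(s²/n) = 0.82279543; SE_fpc = √((1−f)s²/n) = 0.67424463.
Ratio = √(1−f) = 0.81945597.

0.8195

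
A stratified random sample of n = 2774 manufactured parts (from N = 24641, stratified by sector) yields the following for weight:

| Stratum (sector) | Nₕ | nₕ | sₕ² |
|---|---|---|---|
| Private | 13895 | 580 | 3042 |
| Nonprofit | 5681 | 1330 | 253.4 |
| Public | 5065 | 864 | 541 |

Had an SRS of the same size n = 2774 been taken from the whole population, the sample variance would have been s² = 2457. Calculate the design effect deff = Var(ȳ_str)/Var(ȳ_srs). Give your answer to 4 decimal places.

2.0710

Var(ȳ_str) = Σ Wₕ²(1−fₕ)sₕ²/nₕ with Wₕ = Nₕ/24641:
  Private: (13895/24641)²·(1−580/13895)·3042/580 = 1.598138
  Nonprofit: (5681/24641)²·(1−1330/5681)·253.4/1330 = 0.0077562569
  Public: (5065/24641)²·(1−864/5065)·541/864 = 0.021943151
  → Var(ȳ_str) = 1.6278374.
Var(ȳ_srs) = (1 − 2774/24641)·2457/2774 = 0.78601272.
deff = 1.6278374 / 0.78601272 = 2.0710.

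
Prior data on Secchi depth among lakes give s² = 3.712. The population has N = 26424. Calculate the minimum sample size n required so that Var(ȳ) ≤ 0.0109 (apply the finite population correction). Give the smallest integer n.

337

Without fpc, n₀ = s²/D = 3.712/0.0109 = 340.5505.
With fpc, (1 − n/N)·s²/n ≤ D requires n ≥ n₀/(1 + n₀/N) = 340.5505/(1 + 340.5505/26424) = 336.2174.
Rounding up, n = 337.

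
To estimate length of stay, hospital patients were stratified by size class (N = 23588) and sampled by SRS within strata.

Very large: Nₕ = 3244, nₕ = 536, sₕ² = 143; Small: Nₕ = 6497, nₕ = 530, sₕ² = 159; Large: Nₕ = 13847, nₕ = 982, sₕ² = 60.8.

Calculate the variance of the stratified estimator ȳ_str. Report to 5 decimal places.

Var(ȳ_str) = Σₕ Wₕ²(1 − fₕ)sₕ²/nₕ with Wₕ = Nₕ/N, N = 23588.
Very large: Wₕ = 0.13752756; term = 0.13752756²·(1 − 0.16522811)·143/536 = 0.0042122924.
Small: Wₕ = 0.27543666; term = 0.27543666²·(1 − 0.08157611)·159/530 = 0.020902966.
Large: Wₕ = 0.58703578; term = 0.58703578²·(1 − 0.07091789)·60.8/982 = 0.019823272.
Sum = 0.04493853.

0.04494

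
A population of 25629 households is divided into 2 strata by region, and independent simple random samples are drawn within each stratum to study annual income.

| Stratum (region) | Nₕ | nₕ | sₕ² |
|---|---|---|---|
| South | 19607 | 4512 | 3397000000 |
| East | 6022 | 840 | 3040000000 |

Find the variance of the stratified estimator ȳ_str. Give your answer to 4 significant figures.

Var(ȳ_str) = Σₕ Wₕ²(1 − fₕ)sₕ²/nₕ with Wₕ = Nₕ/N, N = 25629.
South: Wₕ = 0.76503180; term = 0.76503180²·(1 − 0.23012190)·3397000000/4512 = 339240.27.
East: Wₕ = 0.23496820; term = 0.23496820²·(1 − 0.13948854)·3040000000/840 = 171936.92.
Sum = 511177.19.

511200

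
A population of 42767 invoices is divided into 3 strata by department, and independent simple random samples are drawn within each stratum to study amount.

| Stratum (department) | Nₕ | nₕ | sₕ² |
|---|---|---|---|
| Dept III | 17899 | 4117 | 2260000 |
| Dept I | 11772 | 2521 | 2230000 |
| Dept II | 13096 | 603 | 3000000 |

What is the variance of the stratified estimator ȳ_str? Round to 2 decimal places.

Var(ȳ_str) = Σₕ Wₕ²(1 − fₕ)sₕ²/nₕ with Wₕ = Nₕ/N, N = 42767.
Dept III: Wₕ = 0.41852363; term = 0.41852363²·(1 − 0.23001285)·2260000/4117 = 74.037375.
Dept I: Wₕ = 0.27525896; term = 0.27525896²·(1 − 0.21415223)·2230000/2521 = 52.668795.
Dept II: Wₕ = 0.30621741; term = 0.30621741²·(1 − 0.04604459)·3000000/603 = 445.03255.
Sum = 571.73872.

571.74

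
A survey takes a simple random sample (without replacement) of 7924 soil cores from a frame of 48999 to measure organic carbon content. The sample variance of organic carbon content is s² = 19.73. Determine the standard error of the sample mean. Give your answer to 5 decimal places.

Under SRS without replacement, Var(ȳ) = (1 − f)·s²/n with f = n/N = 7924/48999 = 0.16171759.
Var(ȳ) = (1 − 0.16171759)·19.73/7924 = 0.83828241·0.0024899041 = 0.0020872428.
SE(ȳ) = √(0.0020872428) = 0.04569.

0.04569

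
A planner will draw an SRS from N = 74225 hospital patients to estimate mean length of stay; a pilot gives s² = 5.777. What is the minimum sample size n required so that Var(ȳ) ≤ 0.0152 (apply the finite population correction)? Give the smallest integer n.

Without fpc, n₀ = s²/D = 5.777/0.0152 = 380.0658.
With fpc, (1 − n/N)·s²/n ≤ D requires n ≥ n₀/(1 + n₀/N) = 380.0658/(1 + 380.0658/74225) = 378.1296.
Rounding up, n = 379.

379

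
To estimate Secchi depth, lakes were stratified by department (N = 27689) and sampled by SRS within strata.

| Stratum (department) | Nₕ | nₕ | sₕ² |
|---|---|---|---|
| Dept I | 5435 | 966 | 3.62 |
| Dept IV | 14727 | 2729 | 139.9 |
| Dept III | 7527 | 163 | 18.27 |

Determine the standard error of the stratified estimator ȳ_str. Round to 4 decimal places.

0.1416

Var(ȳ_str) = Σₕ Wₕ²(1 − fₕ)sₕ²/nₕ with Wₕ = Nₕ/N, N = 27689.
Dept I: Wₕ = 0.19628733; term = 0.19628733²·(1 − 0.17773689)·3.62/966 = 1.187208 × 10^-4.
Dept IV: Wₕ = 0.53187186; term = 0.53187186²·(1 − 0.18530590)·139.9/2729 = 0.011814702.
Dept III: Wₕ = 0.27184080; term = 0.27184080²·(1 − 0.02165537)·18.27/163 = 0.0081034899.
Sum = 0.020036913.
SE = √(0.020036913) = 0.1416.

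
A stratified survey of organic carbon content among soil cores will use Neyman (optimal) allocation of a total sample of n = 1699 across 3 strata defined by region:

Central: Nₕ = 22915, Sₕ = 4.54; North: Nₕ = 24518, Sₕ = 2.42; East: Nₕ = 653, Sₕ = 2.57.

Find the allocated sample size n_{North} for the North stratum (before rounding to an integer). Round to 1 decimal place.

610.8

Neyman allocation: nₕ = n·NₕSₕ / Σⱼ NⱼSⱼ.
Σ NⱼSⱼ = 22915·4.54 + 24518·2.42 + 653·2.57 = 165045.87.
n_{North} = 1699·24518·2.42 / 165045.87 = 610.8.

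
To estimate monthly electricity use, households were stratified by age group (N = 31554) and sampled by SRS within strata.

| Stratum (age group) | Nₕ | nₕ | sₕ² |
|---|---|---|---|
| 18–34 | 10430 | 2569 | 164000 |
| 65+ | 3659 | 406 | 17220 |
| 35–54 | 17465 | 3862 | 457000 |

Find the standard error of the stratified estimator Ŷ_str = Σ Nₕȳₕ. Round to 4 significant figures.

Var(Ŷ_str) = Σₕ Nₕ²(1 − fₕ)sₕ²/nₕ.
18–34: 10430²·(1 − 2569/10430)·164000/2569 = 5.234098 × 10^9.
65+: 3659²·(1 − 406/3659)·17220/406 = 5.048398 × 10^8.
35–54: 17465²·(1 − 3862/17465)·457000/3862 = 2.8113002 × 10^10.
Sum = 3.385194 × 10^10.
SE = √(3.385194 × 10^10) = 184000.

184000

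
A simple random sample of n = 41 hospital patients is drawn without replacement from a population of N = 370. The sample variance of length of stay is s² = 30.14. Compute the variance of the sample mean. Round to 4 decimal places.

0.6537

Under SRS without replacement, Var(ȳ) = (1 − f)·s²/n with f = n/N = 41/370 = 0.11081081.
Var(ȳ) = (1 − 0.11081081)·30.14/41 = 0.88918919·0.73512195 = 0.65366249.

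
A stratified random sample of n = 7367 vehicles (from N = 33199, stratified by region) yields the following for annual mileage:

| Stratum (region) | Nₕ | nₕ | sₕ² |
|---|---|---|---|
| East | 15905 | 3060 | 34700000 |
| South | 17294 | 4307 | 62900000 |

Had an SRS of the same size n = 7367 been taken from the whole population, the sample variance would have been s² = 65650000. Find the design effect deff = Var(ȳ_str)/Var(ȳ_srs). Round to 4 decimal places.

0.7323

Var(ȳ_str) = Σ Wₕ²(1−fₕ)sₕ²/nₕ with Wₕ = Nₕ/33199:
  East: (15905/33199)²·(1−3060/15905)·34700000/3060 = 2101.9667
  South: (17294/33199)²·(1−4307/17294)·62900000/4307 = 2975.9804
  → Var(ȳ_str) = 5077.9471.
Var(ȳ_srs) = (1 − 7367/33199)·65650000/7367 = 6933.8923.
deff = 5077.9471 / 6933.8923 = 0.7323.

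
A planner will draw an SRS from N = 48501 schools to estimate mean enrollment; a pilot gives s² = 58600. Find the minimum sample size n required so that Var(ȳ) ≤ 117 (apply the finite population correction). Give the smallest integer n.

Without fpc, n₀ = s²/D = 58600/117 = 500.8547.
With fpc, (1 − n/N)·s²/n ≤ D requires n ≥ n₀/(1 + n₀/N) = 500.8547/(1 + 500.8547/48501) = 495.7354.
Rounding up, n = 496.

496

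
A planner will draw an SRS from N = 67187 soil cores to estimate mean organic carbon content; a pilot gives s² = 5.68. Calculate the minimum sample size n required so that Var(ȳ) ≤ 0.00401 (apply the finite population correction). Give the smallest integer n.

1388

Without fpc, n₀ = s²/D = 5.68/0.00401 = 1416.4589.
With fpc, (1 − n/N)·s²/n ≤ D requires n ≥ n₀/(1 + n₀/N) = 1416.4589/(1 + 1416.4589/67187) = 1387.2132.
Rounding up, n = 1388.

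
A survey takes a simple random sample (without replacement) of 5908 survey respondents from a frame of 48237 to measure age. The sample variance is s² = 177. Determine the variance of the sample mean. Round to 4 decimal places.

Under SRS without replacement, Var(ȳ) = (1 − f)·s²/n with f = n/N = 5908/48237 = 0.12247860.
Var(ȳ) = (1 − 0.12247860)·177/5908 = 0.87752140·0.029959377 = 0.026289995.

0.0263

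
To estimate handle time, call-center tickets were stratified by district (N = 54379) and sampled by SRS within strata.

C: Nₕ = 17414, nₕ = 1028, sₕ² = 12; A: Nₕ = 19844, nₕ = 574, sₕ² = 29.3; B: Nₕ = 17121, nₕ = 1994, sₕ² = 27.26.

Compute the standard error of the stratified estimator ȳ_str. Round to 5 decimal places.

Var(ȳ_str) = Σₕ Wₕ²(1 − fₕ)sₕ²/nₕ with Wₕ = Nₕ/N, N = 54379.
C: Wₕ = 0.32023391; term = 0.32023391²·(1 − 0.05903296)·12/1028 = 0.0011264118.
A: Wₕ = 0.36492028; term = 0.36492028²·(1 − 0.02892562)·29.3/574 = 0.0066009163.
B: Wₕ = 0.31484580; term = 0.31484580²·(1 − 0.11646516)·27.26/1994 = 0.0011973475.
Sum = 0.0089246756.
SE = √(0.0089246756) = 0.09447.

0.09447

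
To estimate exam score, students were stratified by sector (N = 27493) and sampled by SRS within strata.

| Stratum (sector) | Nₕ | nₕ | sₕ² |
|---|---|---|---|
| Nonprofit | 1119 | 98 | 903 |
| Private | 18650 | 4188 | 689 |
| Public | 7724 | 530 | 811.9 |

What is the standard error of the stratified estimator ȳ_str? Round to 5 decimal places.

Var(ȳ_str) = Σₕ Wₕ²(1 − fₕ)sₕ²/nₕ with Wₕ = Nₕ/N, N = 27493.
Nonprofit: Wₕ = 0.04070127; term = 0.04070127²·(1 − 0.08757819)·903/98 = 0.013927502.
Private: Wₕ = 0.67835449; term = 0.67835449²·(1 − 0.22455764)·689/4188 = 0.058705052.
Public: Wₕ = 0.28094424; term = 0.28094424²·(1 − 0.06861730)·811.9/530 = 0.11261471.
Sum = 0.18524726.
SE = √(0.18524726) = 0.43040.

0.43040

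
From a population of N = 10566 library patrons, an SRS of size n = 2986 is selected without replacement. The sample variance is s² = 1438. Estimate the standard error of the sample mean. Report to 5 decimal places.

Under SRS without replacement, Var(ȳ) = (1 − f)·s²/n with f = n/N = 2986/10566 = 0.28260458.
Var(ȳ) = (1 − 0.28260458)·1438/2986 = 0.71739542·0.48158071 = 0.3454838.
SE(ȳ) = √(0.3454838) = 0.58778.

0.58778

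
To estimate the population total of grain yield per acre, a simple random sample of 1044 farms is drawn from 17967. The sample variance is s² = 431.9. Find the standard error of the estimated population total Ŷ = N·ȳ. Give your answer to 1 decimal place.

Var(Ŷ) = N²·Var(ȳ) = N²·(1 − n/N)·s²/n.
f = 1044/17967 = 0.05810653; Var(ȳ) = 0.94189347·431.9/1044 = 0.3896588.
Var(Ŷ) = 17967² · 0.3896588 = 1.2578696 × 10^8.
SE(Ŷ) = √(1.2578696 × 10^8) = 11215.5.

11215.5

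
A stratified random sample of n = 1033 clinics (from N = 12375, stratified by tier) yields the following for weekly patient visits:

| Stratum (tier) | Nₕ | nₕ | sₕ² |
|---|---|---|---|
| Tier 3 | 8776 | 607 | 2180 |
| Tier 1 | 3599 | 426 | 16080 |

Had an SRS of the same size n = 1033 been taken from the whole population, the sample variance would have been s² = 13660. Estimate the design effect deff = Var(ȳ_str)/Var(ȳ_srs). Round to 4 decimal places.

Var(ȳ_str) = Σ Wₕ²(1−fₕ)sₕ²/nₕ with Wₕ = Nₕ/12375:
  Tier 3: (8776/12375)²·(1−607/8776)·2180/607 = 1.681291
  Tier 1: (3599/12375)²·(1−426/3599)·16080/426 = 2.8147378
  → Var(ȳ_str) = 4.4960288.
Var(ȳ_srs) = (1 − 1033/12375)·13660/1033 = 12.119782.
deff = 4.4960288 / 12.119782 = 0.3710.

0.3710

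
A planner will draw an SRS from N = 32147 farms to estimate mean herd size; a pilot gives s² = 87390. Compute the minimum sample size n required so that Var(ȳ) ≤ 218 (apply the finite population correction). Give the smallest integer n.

Without fpc, n₀ = s²/D = 87390/218 = 400.8716.
With fpc, (1 − n/N)·s²/n ≤ D requires n ≥ n₀/(1 + n₀/N) = 400.8716/(1 + 400.8716/32147) = 395.9343.
Rounding up, n = 396.

396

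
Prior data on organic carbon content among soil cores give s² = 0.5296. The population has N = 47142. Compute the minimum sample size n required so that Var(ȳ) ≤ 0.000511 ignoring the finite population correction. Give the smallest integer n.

Without fpc, n₀ = s²/D = 0.5296/0.000511 = 1036.3992.
Rounding up, n = 1037.

1037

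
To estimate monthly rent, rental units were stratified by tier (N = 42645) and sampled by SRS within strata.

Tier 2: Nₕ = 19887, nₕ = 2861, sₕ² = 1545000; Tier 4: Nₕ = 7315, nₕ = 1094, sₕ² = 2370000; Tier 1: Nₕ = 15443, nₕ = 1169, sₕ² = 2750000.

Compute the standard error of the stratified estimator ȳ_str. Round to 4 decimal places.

Var(ȳ_str) = Σₕ Wₕ²(1 − fₕ)sₕ²/nₕ with Wₕ = Nₕ/N, N = 42645.
Tier 2: Wₕ = 0.46633837; term = 0.46633837²·(1 − 0.14386282)·1545000/2861 = 100.54403.
Tier 4: Wₕ = 0.17153242; term = 0.17153242²·(1 − 0.14955571)·2370000/1094 = 54.208741.
Tier 1: Wₕ = 0.36212921; term = 0.36212921²·(1 − 0.07569773)·2750000/1169 = 285.14076.
Sum = 439.89353.
SE = √(439.89353) = 20.9736.

20.9736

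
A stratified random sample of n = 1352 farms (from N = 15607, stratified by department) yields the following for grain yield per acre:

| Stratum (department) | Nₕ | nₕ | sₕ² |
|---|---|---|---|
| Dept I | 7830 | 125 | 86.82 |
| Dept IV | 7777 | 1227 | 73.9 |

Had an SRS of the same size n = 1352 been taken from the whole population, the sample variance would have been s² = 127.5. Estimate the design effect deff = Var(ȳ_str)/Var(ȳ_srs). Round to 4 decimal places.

Var(ȳ_str) = Σ Wₕ²(1−fₕ)sₕ²/nₕ with Wₕ = Nₕ/15607:
  Dept I: (7830/15607)²·(1−125/7830)·86.82/125 = 0.17203045
  Dept IV: (7777/15607)²·(1−1227/7777)·73.9/1227 = 0.012595471
  → Var(ȳ_str) = 0.18462592.
Var(ȳ_srs) = (1 − 1352/15607)·127.5/1352 = 0.086135323.
deff = 0.18462592 / 0.086135323 = 2.1434.

2.1434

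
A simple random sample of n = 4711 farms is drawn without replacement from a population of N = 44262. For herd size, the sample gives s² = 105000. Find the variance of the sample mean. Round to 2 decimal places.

Under SRS without replacement, Var(ȳ) = (1 − f)·s²/n with f = n/N = 4711/44262 = 0.10643441.
Var(ȳ) = (1 − 0.10643441)·105000/4711 = 0.89356559·22.288262 = 19.916023.

19.92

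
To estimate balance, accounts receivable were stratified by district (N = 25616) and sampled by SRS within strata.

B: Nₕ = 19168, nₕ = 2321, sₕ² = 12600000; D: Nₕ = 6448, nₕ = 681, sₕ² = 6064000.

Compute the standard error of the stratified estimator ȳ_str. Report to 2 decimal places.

56.36

Var(ȳ_str) = Σₕ Wₕ²(1 − fₕ)sₕ²/nₕ with Wₕ = Nₕ/N, N = 25616.
B: Wₕ = 0.74828232; term = 0.74828232²·(1 − 0.12108723)·12600000/2321 = 2671.6044.
D: Wₕ = 0.25171768; term = 0.25171768²·(1 − 0.10561414)·6064000/681 = 504.61997.
Sum = 3176.2244.
SE = √(3176.2244) = 56.36.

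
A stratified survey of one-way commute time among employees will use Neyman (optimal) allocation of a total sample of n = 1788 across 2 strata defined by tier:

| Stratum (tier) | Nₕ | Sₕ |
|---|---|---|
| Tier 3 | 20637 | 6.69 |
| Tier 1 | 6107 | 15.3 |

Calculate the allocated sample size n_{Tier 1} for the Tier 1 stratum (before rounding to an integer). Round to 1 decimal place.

721.7

Neyman allocation: nₕ = n·NₕSₕ / Σⱼ NⱼSⱼ.
Σ NⱼSⱼ = 20637·6.69 + 6107·15.3 = 231498.63.
n_{Tier 1} = 1788·6107·15.3 / 231498.63 = 721.7.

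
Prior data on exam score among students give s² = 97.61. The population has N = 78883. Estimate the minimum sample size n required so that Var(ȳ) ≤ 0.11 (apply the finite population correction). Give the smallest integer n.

878

Without fpc, n₀ = s²/D = 97.61/0.11 = 887.3636.
With fpc, (1 − n/N)·s²/n ≤ D requires n ≥ n₀/(1 + n₀/N) = 887.3636/(1 + 887.3636/78883) = 877.4926.
Rounding up, n = 878.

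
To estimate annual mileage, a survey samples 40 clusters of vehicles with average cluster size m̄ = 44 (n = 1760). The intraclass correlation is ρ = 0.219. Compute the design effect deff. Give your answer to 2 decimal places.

10.42

deff = 1 + (44 − 1)·0.219 = 1 + 9.417 = 10.417.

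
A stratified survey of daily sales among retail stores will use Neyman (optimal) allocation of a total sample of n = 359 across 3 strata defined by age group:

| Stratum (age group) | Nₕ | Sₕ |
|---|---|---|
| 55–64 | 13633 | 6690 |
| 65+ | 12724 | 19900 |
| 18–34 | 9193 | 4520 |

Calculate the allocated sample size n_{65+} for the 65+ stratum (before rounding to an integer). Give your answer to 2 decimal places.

235.52

Neyman allocation: nₕ = n·NₕSₕ / Σⱼ NⱼSⱼ.
Σ NⱼSⱼ = 13633·6690 + 12724·19900 + 9193·4520 = 3.8596473 × 10^8.
n_{65+} = 359·12724·19900 / (3.8596473 × 10^8) = 235.52.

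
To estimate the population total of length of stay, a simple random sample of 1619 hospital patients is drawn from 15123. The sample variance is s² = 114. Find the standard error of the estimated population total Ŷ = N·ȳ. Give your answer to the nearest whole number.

Var(Ŷ) = N²·Var(ȳ) = N²·(1 − n/N)·s²/n.
f = 1619/15123 = 0.10705548; Var(ȳ) = 0.89294452·114/1619 = 0.062875649.
Var(Ŷ) = 15123² · 0.062875649 = 1.4379983 × 10^7.
SE(Ŷ) = √(1.4379983 × 10^7) = 3792.

3792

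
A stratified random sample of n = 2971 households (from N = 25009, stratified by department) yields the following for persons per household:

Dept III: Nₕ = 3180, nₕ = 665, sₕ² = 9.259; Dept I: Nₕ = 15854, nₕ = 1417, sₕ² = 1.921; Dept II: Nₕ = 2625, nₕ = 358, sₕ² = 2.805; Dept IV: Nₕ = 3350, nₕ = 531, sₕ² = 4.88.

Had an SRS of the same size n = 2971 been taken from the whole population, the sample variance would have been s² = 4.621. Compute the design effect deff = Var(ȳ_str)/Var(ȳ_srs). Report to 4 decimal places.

0.6475

Var(ȳ_str) = Σ Wₕ²(1−fₕ)sₕ²/nₕ with Wₕ = Nₕ/25009:
  Dept III: (3180/25009)²·(1−665/3180)·9.259/665 = 1.780389 × 10^-4
  Dept I: (15854/25009)²·(1−1417/15854)·1.921/1417 = 4.9611307 × 10^-4
  Dept II: (2625/25009)²·(1−358/2625)·2.805/358 = 7.4548346 × 10^-5
  Dept IV: (3350/25009)²·(1−531/3350)·4.88/531 = 1.3876263 × 10^-4
  → Var(ȳ_str) = 8.8746295 × 10^-4.
Var(ȳ_srs) = (1 − 2971/25009)·4.621/2971 = 0.0013705951.
deff = (8.8746295 × 10^-4) / 0.0013705951 = 0.6475.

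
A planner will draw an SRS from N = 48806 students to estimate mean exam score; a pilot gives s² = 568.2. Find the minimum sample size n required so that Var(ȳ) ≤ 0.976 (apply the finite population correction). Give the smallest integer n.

576

Without fpc, n₀ = s²/D = 568.2/0.976 = 582.1721.
With fpc, (1 − n/N)·s²/n ≤ D requires n ≥ n₀/(1 + n₀/N) = 582.1721/(1 + 582.1721/48806) = 575.3096.
Rounding up, n = 576.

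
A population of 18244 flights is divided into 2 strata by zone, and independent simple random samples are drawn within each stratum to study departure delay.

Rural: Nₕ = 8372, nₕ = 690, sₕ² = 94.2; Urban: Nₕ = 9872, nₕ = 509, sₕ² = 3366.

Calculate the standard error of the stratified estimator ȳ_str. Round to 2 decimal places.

1.36

Var(ȳ_str) = Σₕ Wₕ²(1 − fₕ)sₕ²/nₕ with Wₕ = Nₕ/N, N = 18244.
Rural: Wₕ = 0.45889059; term = 0.45889059²·(1 − 0.08241758)·94.2/690 = 0.026379418.
Urban: Wₕ = 0.54110941; term = 0.54110941²·(1 − 0.05155997)·3366/509 = 1.8364384.
Sum = 1.8628178.
SE = √(1.8628178) = 1.36.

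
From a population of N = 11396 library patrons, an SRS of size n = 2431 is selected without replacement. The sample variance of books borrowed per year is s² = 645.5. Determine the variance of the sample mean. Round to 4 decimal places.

0.2089

Under SRS without replacement, Var(ȳ) = (1 − f)·s²/n with f = n/N = 2431/11396 = 0.21332046.
Var(ȳ) = (1 − 0.21332046)·645.5/2431 = 0.78667954·0.26552859 = 0.20888591.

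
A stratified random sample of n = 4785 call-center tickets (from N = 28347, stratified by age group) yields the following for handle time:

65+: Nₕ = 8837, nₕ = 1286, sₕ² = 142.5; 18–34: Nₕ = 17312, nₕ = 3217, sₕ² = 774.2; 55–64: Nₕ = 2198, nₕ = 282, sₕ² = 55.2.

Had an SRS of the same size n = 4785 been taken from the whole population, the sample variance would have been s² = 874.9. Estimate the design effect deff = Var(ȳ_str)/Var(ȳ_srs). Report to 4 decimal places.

Var(ȳ_str) = Σ Wₕ²(1−fₕ)sₕ²/nₕ with Wₕ = Nₕ/28347:
  65+: (8837/28347)²·(1−1286/8837)·142.5/1286 = 0.00920172
  18–34: (17312/28347)²·(1−3217/17312)·774.2/3217 = 0.073080283
  55–64: (2198/28347)²·(1−282/2198)·55.2/282 = 0.0010258856
  → Var(ȳ_str) = 0.083307889.
Var(ȳ_srs) = (1 − 4785/28347)·874.9/4785 = 0.15197828.
deff = 0.083307889 / 0.15197828 = 0.5482.

0.5482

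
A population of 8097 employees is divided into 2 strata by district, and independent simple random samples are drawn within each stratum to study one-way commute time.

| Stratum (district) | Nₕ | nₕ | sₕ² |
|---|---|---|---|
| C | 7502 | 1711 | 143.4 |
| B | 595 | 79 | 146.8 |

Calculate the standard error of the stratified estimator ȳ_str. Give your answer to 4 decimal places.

Var(ȳ_str) = Σₕ Wₕ²(1 − fₕ)sₕ²/nₕ with Wₕ = Nₕ/N, N = 8097.
C: Wₕ = 0.92651599; term = 0.92651599²·(1 − 0.22807251)·143.4/1711 = 0.055536881.
B: Wₕ = 0.07348401; term = 0.07348401²·(1 − 0.13277311)·146.8/79 = 0.0087019654.
Sum = 0.064238846.
SE = √(0.064238846) = 0.2535.

0.2535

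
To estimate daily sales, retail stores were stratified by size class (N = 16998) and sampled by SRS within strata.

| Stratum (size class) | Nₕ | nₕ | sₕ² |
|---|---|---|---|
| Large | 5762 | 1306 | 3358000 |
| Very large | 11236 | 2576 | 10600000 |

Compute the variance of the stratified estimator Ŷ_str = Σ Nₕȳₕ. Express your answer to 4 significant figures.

4.664 × 10^11

Var(Ŷ_str) = Σₕ Nₕ²(1 − fₕ)sₕ²/nₕ.
Large: 5762²·(1 − 1306/5762)·3358000/1306 = 6.6017025 × 10^10.
Very large: 11236²·(1 − 2576/11236)·10600000/2576 = 4.0039591 × 10^11.
Sum = 4.6641294 × 10^11.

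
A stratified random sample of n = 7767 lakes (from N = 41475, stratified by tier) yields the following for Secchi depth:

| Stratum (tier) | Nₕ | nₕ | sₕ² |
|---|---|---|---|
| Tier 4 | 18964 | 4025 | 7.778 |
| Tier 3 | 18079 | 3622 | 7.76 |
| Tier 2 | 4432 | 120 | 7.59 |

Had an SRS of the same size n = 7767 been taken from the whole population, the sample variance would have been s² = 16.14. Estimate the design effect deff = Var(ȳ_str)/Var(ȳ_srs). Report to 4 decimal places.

Var(ȳ_str) = Σ Wₕ²(1−fₕ)sₕ²/nₕ with Wₕ = Nₕ/41475:
  Tier 4: (18964/41475)²·(1−4025/18964)·7.778/4025 = 3.1825903 × 10^-4
  Tier 3: (18079/41475)²·(1−3622/18079)·7.76/3622 = 3.2553154 × 10^-4
  Tier 2: (4432/41475)²·(1−120/4432)·7.59/120 = 7.02694 × 10^-4
  → Var(ȳ_str) = 0.0013464846.
Var(ȳ_srs) = (1 − 7767/41475)·16.14/7767 = 0.0016888723.
deff = 0.0013464846 / 0.0016888723 = 0.7973.

0.7973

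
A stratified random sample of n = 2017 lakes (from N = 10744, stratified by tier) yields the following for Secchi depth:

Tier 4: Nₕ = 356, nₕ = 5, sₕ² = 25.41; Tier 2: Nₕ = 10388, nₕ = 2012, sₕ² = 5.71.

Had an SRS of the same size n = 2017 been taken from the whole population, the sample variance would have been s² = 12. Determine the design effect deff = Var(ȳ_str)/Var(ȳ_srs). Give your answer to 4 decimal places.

Var(ȳ_str) = Σ Wₕ²(1−fₕ)sₕ²/nₕ with Wₕ = Nₕ/10744:
  Tier 4: (356/10744)²·(1−5/356)·25.41/5 = 0.0055012297
  Tier 2: (10388/10744)²·(1−2012/10388)·5.71/2012 = 0.0021391673
  → Var(ȳ_str) = 0.007640397.
Var(ȳ_srs) = (1 − 2017/10744)·12/2017 = 0.0048325274.
deff = 0.007640397 / 0.0048325274 = 1.5810.

1.5810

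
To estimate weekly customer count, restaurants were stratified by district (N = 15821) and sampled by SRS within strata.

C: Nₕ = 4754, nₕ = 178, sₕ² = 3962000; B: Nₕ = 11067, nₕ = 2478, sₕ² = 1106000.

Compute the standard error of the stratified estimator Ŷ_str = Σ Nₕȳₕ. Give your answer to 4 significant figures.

725700

Var(Ŷ_str) = Σₕ Nₕ²(1 − fₕ)sₕ²/nₕ.
C: 4754²·(1 − 178/4754)·3962000/178 = 4.8421659 × 10^11.
B: 11067²·(1 − 2478/11067)·1106000/2478 = 4.2425438 × 10^10.
Sum = 5.2664203 × 10^11.
SE = √(5.2664203 × 10^11) = 725700.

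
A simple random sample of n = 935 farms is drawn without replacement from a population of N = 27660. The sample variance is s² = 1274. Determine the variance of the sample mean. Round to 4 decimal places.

1.3165

Under SRS without replacement, Var(ȳ) = (1 − f)·s²/n with f = n/N = 935/27660 = 0.03380333.
Var(ȳ) = (1 − 0.03380333)·1274/935 = 0.96619667·1.3625668 = 1.3165076.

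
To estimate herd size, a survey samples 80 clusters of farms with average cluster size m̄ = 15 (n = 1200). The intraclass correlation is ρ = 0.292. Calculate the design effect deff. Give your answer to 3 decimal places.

deff = 1 + (15 − 1)·0.292 = 1 + 4.088 = 5.088.

5.088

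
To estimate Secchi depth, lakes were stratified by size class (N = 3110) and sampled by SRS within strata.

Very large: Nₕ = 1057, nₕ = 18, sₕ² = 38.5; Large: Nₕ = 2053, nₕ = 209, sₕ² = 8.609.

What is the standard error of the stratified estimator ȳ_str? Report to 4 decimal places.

0.5089

Var(ȳ_str) = Σₕ Wₕ²(1 − fₕ)sₕ²/nₕ with Wₕ = Nₕ/N, N = 3110.
Very large: Wₕ = 0.33987138; term = 0.33987138²·(1 − 0.01702933)·38.5/18 = 0.24286111.
Large: Wₕ = 0.66012862; term = 0.66012862²·(1 − 0.10180224)·8.609/209 = 0.016122616.
Sum = 0.25898373.
SE = √(0.25898373) = 0.5089.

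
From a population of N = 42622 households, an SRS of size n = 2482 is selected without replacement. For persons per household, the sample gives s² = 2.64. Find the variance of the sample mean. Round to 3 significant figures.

Under SRS without replacement, Var(ȳ) = (1 − f)·s²/n with f = n/N = 2482/42622 = 0.05823284.
Var(ȳ) = (1 − 0.05823284)·2.64/2482 = 0.94176716·0.0010636583 = 0.0010017185.

0.00100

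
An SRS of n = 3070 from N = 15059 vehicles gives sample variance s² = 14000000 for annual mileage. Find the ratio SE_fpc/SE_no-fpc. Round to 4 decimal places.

0.8923

f = n/N = 3070/15059 = 0.20386480.
SE_no-fpc = √(s²/n) = 67.529702; SE_fpc = √((1−f)s²/n) = 60.254327.
Ratio = √(1−f) = 0.89226409.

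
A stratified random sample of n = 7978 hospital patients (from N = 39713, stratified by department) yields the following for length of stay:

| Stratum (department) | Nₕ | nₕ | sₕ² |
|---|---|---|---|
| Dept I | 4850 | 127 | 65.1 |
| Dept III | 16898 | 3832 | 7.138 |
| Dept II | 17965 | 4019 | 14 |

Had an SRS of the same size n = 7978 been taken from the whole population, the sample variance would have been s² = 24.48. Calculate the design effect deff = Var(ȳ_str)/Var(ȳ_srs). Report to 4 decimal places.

Var(ȳ_str) = Σ Wₕ²(1−fₕ)sₕ²/nₕ with Wₕ = Nₕ/39713:
  Dept I: (4850/39713)²·(1−127/4850)·65.1/127 = 0.0074451176
  Dept III: (16898/39713)²·(1−3832/16898)·7.138/3832 = 2.6077359 × 10^-4
  Dept II: (17965/39713)²·(1−4019/17965)·14/4019 = 5.5337753 × 10^-4
  → Var(ȳ_str) = 0.0082592687.
Var(ȳ_srs) = (1 − 7978/39713)·24.48/7978 = 0.0024520154.
deff = 0.0082592687 / 0.0024520154 = 3.3684.

3.3684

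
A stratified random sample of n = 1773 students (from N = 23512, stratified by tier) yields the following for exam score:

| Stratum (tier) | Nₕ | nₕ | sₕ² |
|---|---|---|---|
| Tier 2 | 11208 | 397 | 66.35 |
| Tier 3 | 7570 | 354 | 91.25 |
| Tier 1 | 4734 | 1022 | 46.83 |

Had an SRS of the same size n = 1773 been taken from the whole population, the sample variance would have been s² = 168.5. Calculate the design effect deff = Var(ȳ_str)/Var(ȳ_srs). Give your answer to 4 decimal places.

Var(ȳ_str) = Σ Wₕ²(1−fₕ)sₕ²/nₕ with Wₕ = Nₕ/23512:
  Tier 2: (11208/23512)²·(1−397/11208)·66.35/397 = 0.036632391
  Tier 3: (7570/23512)²·(1−354/7570)·91.25/354 = 0.025470817
  Tier 1: (4734/23512)²·(1−1022/4734)·46.83/1022 = 0.0014565666
  → Var(ȳ_str) = 0.063559775.
Var(ȳ_srs) = (1 − 1773/23512)·168.5/1773 = 0.087870108.
deff = 0.063559775 / 0.087870108 = 0.7233.

0.7233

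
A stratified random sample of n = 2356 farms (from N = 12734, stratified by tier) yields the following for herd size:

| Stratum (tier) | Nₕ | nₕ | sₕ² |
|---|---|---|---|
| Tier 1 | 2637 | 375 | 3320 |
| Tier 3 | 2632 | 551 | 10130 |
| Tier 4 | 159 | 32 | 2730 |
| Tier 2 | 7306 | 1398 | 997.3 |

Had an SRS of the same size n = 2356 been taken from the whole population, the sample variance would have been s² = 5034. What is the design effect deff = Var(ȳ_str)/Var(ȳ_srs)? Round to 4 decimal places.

0.6588

Var(ȳ_str) = Σ Wₕ²(1−fₕ)sₕ²/nₕ with Wₕ = Nₕ/12734:
  Tier 1: (2637/12734)²·(1−375/2637)·3320/375 = 0.32567158
  Tier 3: (2632/12734)²·(1−551/2632)·10130/551 = 0.62099216
  Tier 4: (159/12734)²·(1−32/159)·2730/32 = 0.010623896
  Tier 2: (7306/12734)²·(1−1398/7306)·997.3/1398 = 0.18989307
  → Var(ȳ_str) = 1.1471807.
Var(ȳ_srs) = (1 − 2356/12734)·5034/2356 = 1.7413527.
deff = 1.1471807 / 1.7413527 = 0.6588.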